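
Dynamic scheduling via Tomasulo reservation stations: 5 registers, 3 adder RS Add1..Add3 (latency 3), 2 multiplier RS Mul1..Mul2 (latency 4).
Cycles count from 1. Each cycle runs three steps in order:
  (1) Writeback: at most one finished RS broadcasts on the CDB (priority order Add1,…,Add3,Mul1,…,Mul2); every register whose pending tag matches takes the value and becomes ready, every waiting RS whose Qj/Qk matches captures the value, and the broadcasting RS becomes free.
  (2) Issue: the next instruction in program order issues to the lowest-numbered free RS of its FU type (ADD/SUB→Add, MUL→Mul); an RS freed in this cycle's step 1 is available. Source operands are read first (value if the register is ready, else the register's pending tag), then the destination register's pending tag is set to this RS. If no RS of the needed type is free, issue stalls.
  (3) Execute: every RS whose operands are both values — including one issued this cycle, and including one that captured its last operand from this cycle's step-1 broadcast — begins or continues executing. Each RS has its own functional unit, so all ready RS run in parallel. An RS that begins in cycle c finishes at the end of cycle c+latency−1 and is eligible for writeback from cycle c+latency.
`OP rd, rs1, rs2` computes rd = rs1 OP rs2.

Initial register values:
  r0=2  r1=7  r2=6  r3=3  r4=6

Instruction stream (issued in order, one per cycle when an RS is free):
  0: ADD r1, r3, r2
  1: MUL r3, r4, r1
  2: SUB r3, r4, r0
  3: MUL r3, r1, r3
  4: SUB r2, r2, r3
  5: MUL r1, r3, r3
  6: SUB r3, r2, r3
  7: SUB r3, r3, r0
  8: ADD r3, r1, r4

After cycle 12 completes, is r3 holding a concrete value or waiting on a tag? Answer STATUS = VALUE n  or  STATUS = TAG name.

  c1: issue ADD r1<-Add1  regs: r0:2,r1:Add1,r2:6,r3:3,r4:6
  c2: issue MUL r3<-Mul1  regs: r0:2,r1:Add1,r2:6,r3:Mul1,r4:6
  c3: issue SUB r3<-Add2  regs: r0:2,r1:Add1,r2:6,r3:Add2,r4:6
  c4: CDB Add1=9; issue MUL r3<-Mul2  regs: r0:2,r1:9,r2:6,r3:Mul2,r4:6
  c5: issue SUB r2<-Add1  regs: r0:2,r1:9,r2:Add1,r3:Mul2,r4:6
  c6: CDB Add2=4; stall  regs: r0:2,r1:9,r2:Add1,r3:Mul2,r4:6
  c7: stall  regs: r0:2,r1:9,r2:Add1,r3:Mul2,r4:6
  c8: CDB Mul1=54; issue MUL r1<-Mul1  regs: r0:2,r1:Mul1,r2:Add1,r3:Mul2,r4:6
  c9: issue SUB r3<-Add2  regs: r0:2,r1:Mul1,r2:Add1,r3:Add2,r4:6
  c10: CDB Mul2=36; issue SUB r3<-Add3  regs: r0:2,r1:Mul1,r2:Add1,r3:Add3,r4:6
  c11: stall  regs: r0:2,r1:Mul1,r2:Add1,r3:Add3,r4:6
  c12: stall  regs: r0:2,r1:Mul1,r2:Add1,r3:Add3,r4:6

STATUS = TAG Add3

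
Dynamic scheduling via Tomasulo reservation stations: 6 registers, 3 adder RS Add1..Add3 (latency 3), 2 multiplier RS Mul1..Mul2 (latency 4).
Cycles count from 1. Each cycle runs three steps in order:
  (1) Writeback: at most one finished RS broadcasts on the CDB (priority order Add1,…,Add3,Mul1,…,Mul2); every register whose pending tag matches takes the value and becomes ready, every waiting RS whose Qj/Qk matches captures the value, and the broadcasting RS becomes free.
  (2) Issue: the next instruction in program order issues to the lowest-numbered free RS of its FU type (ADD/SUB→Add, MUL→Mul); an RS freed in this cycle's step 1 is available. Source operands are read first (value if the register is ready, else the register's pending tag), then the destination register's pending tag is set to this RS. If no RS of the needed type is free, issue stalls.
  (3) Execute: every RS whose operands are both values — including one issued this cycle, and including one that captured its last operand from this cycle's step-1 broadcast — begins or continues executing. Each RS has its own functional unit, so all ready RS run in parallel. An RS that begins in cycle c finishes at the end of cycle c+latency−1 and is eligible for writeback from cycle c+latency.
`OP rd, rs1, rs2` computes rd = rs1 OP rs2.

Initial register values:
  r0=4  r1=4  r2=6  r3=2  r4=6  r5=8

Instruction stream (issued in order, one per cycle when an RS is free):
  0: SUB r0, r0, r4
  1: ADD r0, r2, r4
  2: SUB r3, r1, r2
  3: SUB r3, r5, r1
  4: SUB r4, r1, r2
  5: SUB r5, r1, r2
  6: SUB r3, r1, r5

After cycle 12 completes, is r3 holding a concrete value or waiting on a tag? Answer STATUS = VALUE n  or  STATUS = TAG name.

c1: issue SUB r0<-Add1 | r0:Add1,r1:4,r2:6,r3:2,r4:6,r5:8
c2: issue ADD r0<-Add2 | r0:Add2,r1:4,r2:6,r3:2,r4:6,r5:8
c3: issue SUB r3<-Add3 | r0:Add2,r1:4,r2:6,r3:Add3,r4:6,r5:8
c4: CDB Add1=-2; issue SUB r3<-Add1 | r0:Add2,r1:4,r2:6,r3:Add1,r4:6,r5:8
c5: CDB Add2=12; issue SUB r4<-Add2 | r0:12,r1:4,r2:6,r3:Add1,r4:Add2,r5:8
c6: CDB Add3=-2; issue SUB r5<-Add3 | r0:12,r1:4,r2:6,r3:Add1,r4:Add2,r5:Add3
c7: CDB Add1=4; issue SUB r3<-Add1 | r0:12,r1:4,r2:6,r3:Add1,r4:Add2,r5:Add3
c8: CDB Add2=-2 | r0:12,r1:4,r2:6,r3:Add1,r4:-2,r5:Add3
c9: CDB Add3=-2 | r0:12,r1:4,r2:6,r3:Add1,r4:-2,r5:-2
c10: - | r0:12,r1:4,r2:6,r3:Add1,r4:-2,r5:-2
c11: - | r0:12,r1:4,r2:6,r3:Add1,r4:-2,r5:-2
c12: CDB Add1=6 | r0:12,r1:4,r2:6,r3:6,r4:-2,r5:-2

STATUS = VALUE 6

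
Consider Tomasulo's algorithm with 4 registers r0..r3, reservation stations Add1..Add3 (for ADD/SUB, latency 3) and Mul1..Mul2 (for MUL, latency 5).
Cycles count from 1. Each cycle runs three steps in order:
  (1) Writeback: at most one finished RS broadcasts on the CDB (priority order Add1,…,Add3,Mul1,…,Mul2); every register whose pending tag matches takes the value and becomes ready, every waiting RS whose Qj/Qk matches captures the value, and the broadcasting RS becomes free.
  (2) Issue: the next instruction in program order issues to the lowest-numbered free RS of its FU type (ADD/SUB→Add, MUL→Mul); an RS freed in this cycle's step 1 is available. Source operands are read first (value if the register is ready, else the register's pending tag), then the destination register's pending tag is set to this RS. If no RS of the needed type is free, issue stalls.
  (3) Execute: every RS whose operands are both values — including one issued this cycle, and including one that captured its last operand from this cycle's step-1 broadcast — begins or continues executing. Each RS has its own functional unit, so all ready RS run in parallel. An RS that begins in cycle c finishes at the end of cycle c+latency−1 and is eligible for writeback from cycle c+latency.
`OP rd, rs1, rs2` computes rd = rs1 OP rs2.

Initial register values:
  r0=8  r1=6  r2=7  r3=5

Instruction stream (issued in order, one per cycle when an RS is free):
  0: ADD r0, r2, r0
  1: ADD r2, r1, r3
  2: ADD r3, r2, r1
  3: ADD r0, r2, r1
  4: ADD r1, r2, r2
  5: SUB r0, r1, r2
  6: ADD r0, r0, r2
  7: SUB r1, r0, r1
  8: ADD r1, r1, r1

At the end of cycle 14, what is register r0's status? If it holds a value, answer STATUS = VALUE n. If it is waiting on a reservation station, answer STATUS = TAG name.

STATUS = TAG Add2

c1: issue ADD r0<-Add1 | r0:Add1,r1:6,r2:7,r3:5
c2: issue ADD r2<-Add2 | r0:Add1,r1:6,r2:Add2,r3:5
c3: issue ADD r3<-Add3 | r0:Add1,r1:6,r2:Add2,r3:Add3
c4: CDB Add1=15; issue ADD r0<-Add1 | r0:Add1,r1:6,r2:Add2,r3:Add3
c5: CDB Add2=11; issue ADD r1<-Add2 | r0:Add1,r1:Add2,r2:11,r3:Add3
c6: stall | r0:Add1,r1:Add2,r2:11,r3:Add3
c7: stall | r0:Add1,r1:Add2,r2:11,r3:Add3
c8: CDB Add1=17; issue SUB r0<-Add1 | r0:Add1,r1:Add2,r2:11,r3:Add3
c9: CDB Add2=22; issue ADD r0<-Add2 | r0:Add2,r1:22,r2:11,r3:Add3
c10: CDB Add3=17; issue SUB r1<-Add3 | r0:Add2,r1:Add3,r2:11,r3:17
c11: stall | r0:Add2,r1:Add3,r2:11,r3:17
c12: CDB Add1=11; issue ADD r1<-Add1 | r0:Add2,r1:Add1,r2:11,r3:17
c13: - | r0:Add2,r1:Add1,r2:11,r3:17
c14: - | r0:Add2,r1:Add1,r2:11,r3:17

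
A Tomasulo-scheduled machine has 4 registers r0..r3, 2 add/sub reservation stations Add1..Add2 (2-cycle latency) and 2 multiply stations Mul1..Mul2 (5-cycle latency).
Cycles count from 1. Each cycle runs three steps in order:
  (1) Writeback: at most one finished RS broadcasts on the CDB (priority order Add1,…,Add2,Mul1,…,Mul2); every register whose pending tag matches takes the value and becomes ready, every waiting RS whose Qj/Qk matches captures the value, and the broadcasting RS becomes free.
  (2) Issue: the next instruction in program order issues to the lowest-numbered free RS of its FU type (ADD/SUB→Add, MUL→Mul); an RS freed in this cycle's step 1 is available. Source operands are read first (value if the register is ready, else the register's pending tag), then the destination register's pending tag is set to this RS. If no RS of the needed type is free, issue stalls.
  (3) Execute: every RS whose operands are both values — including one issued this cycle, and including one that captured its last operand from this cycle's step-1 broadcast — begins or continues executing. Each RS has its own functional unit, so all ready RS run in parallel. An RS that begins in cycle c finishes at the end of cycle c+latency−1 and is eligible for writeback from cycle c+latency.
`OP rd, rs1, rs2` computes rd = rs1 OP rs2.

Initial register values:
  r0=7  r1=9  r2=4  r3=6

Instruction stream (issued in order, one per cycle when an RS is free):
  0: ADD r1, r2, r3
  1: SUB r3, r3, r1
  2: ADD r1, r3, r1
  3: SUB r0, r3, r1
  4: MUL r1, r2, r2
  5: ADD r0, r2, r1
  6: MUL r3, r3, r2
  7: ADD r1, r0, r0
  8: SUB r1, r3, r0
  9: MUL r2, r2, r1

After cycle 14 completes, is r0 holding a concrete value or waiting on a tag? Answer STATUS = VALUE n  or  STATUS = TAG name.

STATUS = VALUE 20

  c1: issue ADD r1<-Add1  regs: r0:7,r1:Add1,r2:4,r3:6
  c2: issue SUB r3<-Add2  regs: r0:7,r1:Add1,r2:4,r3:Add2
  c3: CDB Add1=10; issue ADD r1<-Add1  regs: r0:7,r1:Add1,r2:4,r3:Add2
  c4: stall  regs: r0:7,r1:Add1,r2:4,r3:Add2
  c5: CDB Add2=-4; issue SUB r0<-Add2  regs: r0:Add2,r1:Add1,r2:4,r3:-4
  c6: issue MUL r1<-Mul1  regs: r0:Add2,r1:Mul1,r2:4,r3:-4
  c7: CDB Add1=6; issue ADD r0<-Add1  regs: r0:Add1,r1:Mul1,r2:4,r3:-4
  c8: issue MUL r3<-Mul2  regs: r0:Add1,r1:Mul1,r2:4,r3:Mul2
  c9: CDB Add2=-10; issue ADD r1<-Add2  regs: r0:Add1,r1:Add2,r2:4,r3:Mul2
  c10: stall  regs: r0:Add1,r1:Add2,r2:4,r3:Mul2
  c11: CDB Mul1=16; stall  regs: r0:Add1,r1:Add2,r2:4,r3:Mul2
  c12: stall  regs: r0:Add1,r1:Add2,r2:4,r3:Mul2
  c13: CDB Add1=20; issue SUB r1<-Add1  regs: r0:20,r1:Add1,r2:4,r3:Mul2
  c14: CDB Mul2=-16; issue MUL r2<-Mul1  regs: r0:20,r1:Add1,r2:Mul1,r3:-16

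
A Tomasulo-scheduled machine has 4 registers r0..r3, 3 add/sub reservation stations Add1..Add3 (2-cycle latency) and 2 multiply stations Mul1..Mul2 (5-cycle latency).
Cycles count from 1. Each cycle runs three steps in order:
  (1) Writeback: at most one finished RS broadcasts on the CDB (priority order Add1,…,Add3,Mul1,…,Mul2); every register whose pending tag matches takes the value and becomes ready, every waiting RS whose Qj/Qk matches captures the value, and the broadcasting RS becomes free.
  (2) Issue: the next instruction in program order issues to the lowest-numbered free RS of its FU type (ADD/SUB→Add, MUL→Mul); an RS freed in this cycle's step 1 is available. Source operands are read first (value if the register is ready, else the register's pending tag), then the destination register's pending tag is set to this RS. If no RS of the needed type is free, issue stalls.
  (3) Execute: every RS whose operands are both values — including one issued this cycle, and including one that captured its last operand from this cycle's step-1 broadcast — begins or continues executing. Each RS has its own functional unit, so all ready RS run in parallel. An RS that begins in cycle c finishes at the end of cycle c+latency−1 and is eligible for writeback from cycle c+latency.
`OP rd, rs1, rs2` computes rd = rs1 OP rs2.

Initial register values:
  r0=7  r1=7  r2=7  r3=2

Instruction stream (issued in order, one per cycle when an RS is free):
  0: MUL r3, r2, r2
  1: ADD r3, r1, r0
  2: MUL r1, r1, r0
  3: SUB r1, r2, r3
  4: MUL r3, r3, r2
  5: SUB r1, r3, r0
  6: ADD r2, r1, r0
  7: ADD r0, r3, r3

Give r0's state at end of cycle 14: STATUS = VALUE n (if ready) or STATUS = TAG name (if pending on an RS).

c1: issue MUL r3<-Mul1 | r0:7,r1:7,r2:7,r3:Mul1
c2: issue ADD r3<-Add1 | r0:7,r1:7,r2:7,r3:Add1
c3: issue MUL r1<-Mul2 | r0:7,r1:Mul2,r2:7,r3:Add1
c4: CDB Add1=14; issue SUB r1<-Add1 | r0:7,r1:Add1,r2:7,r3:14
c5: stall | r0:7,r1:Add1,r2:7,r3:14
c6: CDB Add1=-7; stall | r0:7,r1:-7,r2:7,r3:14
c7: CDB Mul1=49; issue MUL r3<-Mul1 | r0:7,r1:-7,r2:7,r3:Mul1
c8: CDB Mul2=49; issue SUB r1<-Add1 | r0:7,r1:Add1,r2:7,r3:Mul1
c9: issue ADD r2<-Add2 | r0:7,r1:Add1,r2:Add2,r3:Mul1
c10: issue ADD r0<-Add3 | r0:Add3,r1:Add1,r2:Add2,r3:Mul1
c11: - | r0:Add3,r1:Add1,r2:Add2,r3:Mul1
c12: CDB Mul1=98 | r0:Add3,r1:Add1,r2:Add2,r3:98
c13: - | r0:Add3,r1:Add1,r2:Add2,r3:98
c14: CDB Add1=91 | r0:Add3,r1:91,r2:Add2,r3:98

STATUS = TAG Add3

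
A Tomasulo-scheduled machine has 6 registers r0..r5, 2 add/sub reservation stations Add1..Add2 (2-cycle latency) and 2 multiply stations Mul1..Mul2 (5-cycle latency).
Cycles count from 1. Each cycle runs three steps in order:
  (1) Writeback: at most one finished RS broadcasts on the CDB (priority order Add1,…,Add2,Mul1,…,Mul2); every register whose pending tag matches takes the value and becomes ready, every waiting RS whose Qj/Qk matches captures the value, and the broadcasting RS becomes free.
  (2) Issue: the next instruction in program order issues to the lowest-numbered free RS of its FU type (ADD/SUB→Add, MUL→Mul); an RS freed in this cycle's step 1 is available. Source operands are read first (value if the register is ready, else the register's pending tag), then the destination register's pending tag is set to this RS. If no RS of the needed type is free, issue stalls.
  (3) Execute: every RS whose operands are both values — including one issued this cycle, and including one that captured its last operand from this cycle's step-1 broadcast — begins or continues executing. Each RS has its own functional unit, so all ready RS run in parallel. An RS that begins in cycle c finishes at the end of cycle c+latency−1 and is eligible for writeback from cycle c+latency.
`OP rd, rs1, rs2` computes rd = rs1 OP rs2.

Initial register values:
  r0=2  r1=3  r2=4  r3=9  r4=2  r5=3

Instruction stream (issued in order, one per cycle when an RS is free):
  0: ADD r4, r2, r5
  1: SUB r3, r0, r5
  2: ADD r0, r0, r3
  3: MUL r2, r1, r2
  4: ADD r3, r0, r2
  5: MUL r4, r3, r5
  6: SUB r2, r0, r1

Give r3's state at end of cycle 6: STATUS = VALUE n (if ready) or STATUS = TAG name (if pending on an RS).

cycle 1: issue ADD r4<-Add1 // r0:2,r1:3,r2:4,r3:9,r4:Add1,r5:3
cycle 2: issue SUB r3<-Add2 // r0:2,r1:3,r2:4,r3:Add2,r4:Add1,r5:3
cycle 3: CDB Add1=7; issue ADD r0<-Add1 // r0:Add1,r1:3,r2:4,r3:Add2,r4:7,r5:3
cycle 4: CDB Add2=-1; issue MUL r2<-Mul1 // r0:Add1,r1:3,r2:Mul1,r3:-1,r4:7,r5:3
cycle 5: issue ADD r3<-Add2 // r0:Add1,r1:3,r2:Mul1,r3:Add2,r4:7,r5:3
cycle 6: CDB Add1=1; issue MUL r4<-Mul2 // r0:1,r1:3,r2:Mul1,r3:Add2,r4:Mul2,r5:3

STATUS = TAG Add2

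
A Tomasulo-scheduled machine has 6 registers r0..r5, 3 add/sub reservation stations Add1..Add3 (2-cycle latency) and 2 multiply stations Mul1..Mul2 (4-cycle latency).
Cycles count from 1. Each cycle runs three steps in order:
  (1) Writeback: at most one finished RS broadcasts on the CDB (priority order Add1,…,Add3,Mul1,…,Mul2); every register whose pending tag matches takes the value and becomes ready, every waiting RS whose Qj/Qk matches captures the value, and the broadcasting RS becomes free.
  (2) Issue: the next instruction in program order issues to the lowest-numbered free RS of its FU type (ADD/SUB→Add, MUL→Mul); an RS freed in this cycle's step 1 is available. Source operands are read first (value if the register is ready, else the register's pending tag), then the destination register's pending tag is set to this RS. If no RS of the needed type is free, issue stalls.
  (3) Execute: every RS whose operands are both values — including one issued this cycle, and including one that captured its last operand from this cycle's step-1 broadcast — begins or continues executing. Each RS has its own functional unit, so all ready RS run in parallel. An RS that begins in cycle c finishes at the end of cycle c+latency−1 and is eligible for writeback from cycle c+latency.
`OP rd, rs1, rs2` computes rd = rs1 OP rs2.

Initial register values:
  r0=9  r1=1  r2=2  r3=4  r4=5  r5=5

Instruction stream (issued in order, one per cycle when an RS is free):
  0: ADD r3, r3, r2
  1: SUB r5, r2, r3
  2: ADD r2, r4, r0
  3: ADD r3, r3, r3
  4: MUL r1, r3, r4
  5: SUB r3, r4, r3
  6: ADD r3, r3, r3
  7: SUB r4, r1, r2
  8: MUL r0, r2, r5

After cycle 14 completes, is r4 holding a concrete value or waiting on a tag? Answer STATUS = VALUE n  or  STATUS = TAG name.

STATUS = VALUE 46

cycle 1: issue ADD r3<-Add1 // r0:9,r1:1,r2:2,r3:Add1,r4:5,r5:5
cycle 2: issue SUB r5<-Add2 // r0:9,r1:1,r2:2,r3:Add1,r4:5,r5:Add2
cycle 3: CDB Add1=6; issue ADD r2<-Add1 // r0:9,r1:1,r2:Add1,r3:6,r4:5,r5:Add2
cycle 4: issue ADD r3<-Add3 // r0:9,r1:1,r2:Add1,r3:Add3,r4:5,r5:Add2
cycle 5: CDB Add1=14; issue MUL r1<-Mul1 // r0:9,r1:Mul1,r2:14,r3:Add3,r4:5,r5:Add2
cycle 6: CDB Add2=-4; issue SUB r3<-Add1 // r0:9,r1:Mul1,r2:14,r3:Add1,r4:5,r5:-4
cycle 7: CDB Add3=12; issue ADD r3<-Add2 // r0:9,r1:Mul1,r2:14,r3:Add2,r4:5,r5:-4
cycle 8: issue SUB r4<-Add3 // r0:9,r1:Mul1,r2:14,r3:Add2,r4:Add3,r5:-4
cycle 9: CDB Add1=-7; issue MUL r0<-Mul2 // r0:Mul2,r1:Mul1,r2:14,r3:Add2,r4:Add3,r5:-4
cycle 10: - // r0:Mul2,r1:Mul1,r2:14,r3:Add2,r4:Add3,r5:-4
cycle 11: CDB Add2=-14 // r0:Mul2,r1:Mul1,r2:14,r3:-14,r4:Add3,r5:-4
cycle 12: CDB Mul1=60 // r0:Mul2,r1:60,r2:14,r3:-14,r4:Add3,r5:-4
cycle 13: CDB Mul2=-56 // r0:-56,r1:60,r2:14,r3:-14,r4:Add3,r5:-4
cycle 14: CDB Add3=46 // r0:-56,r1:60,r2:14,r3:-14,r4:46,r5:-4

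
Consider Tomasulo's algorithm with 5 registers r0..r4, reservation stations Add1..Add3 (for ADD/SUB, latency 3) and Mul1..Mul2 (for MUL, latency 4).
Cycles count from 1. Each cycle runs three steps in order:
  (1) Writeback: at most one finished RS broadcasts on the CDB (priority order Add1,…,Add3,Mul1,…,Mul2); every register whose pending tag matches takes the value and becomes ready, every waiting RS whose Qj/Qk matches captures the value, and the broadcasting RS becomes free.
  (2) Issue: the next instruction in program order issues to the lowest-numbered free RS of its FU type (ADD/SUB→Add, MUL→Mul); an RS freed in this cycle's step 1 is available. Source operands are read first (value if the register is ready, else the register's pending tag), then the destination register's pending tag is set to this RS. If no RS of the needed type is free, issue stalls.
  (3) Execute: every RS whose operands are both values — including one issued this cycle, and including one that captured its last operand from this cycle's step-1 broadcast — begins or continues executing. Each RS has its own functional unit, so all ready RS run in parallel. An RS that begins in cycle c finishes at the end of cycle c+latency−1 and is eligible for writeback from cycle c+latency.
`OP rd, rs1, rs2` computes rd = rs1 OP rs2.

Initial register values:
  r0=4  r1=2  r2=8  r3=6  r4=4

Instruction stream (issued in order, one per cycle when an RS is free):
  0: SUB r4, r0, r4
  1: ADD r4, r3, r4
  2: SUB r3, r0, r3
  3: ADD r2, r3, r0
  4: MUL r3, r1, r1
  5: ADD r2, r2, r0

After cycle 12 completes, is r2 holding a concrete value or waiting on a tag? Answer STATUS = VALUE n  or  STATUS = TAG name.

STATUS = VALUE 6

cycle 1: issue SUB r4<-Add1 // r0:4,r1:2,r2:8,r3:6,r4:Add1
cycle 2: issue ADD r4<-Add2 // r0:4,r1:2,r2:8,r3:6,r4:Add2
cycle 3: issue SUB r3<-Add3 // r0:4,r1:2,r2:8,r3:Add3,r4:Add2
cycle 4: CDB Add1=0; issue ADD r2<-Add1 // r0:4,r1:2,r2:Add1,r3:Add3,r4:Add2
cycle 5: issue MUL r3<-Mul1 // r0:4,r1:2,r2:Add1,r3:Mul1,r4:Add2
cycle 6: CDB Add3=-2; issue ADD r2<-Add3 // r0:4,r1:2,r2:Add3,r3:Mul1,r4:Add2
cycle 7: CDB Add2=6 // r0:4,r1:2,r2:Add3,r3:Mul1,r4:6
cycle 8: - // r0:4,r1:2,r2:Add3,r3:Mul1,r4:6
cycle 9: CDB Add1=2 // r0:4,r1:2,r2:Add3,r3:Mul1,r4:6
cycle 10: CDB Mul1=4 // r0:4,r1:2,r2:Add3,r3:4,r4:6
cycle 11: - // r0:4,r1:2,r2:Add3,r3:4,r4:6
cycle 12: CDB Add3=6 // r0:4,r1:2,r2:6,r3:4,r4:6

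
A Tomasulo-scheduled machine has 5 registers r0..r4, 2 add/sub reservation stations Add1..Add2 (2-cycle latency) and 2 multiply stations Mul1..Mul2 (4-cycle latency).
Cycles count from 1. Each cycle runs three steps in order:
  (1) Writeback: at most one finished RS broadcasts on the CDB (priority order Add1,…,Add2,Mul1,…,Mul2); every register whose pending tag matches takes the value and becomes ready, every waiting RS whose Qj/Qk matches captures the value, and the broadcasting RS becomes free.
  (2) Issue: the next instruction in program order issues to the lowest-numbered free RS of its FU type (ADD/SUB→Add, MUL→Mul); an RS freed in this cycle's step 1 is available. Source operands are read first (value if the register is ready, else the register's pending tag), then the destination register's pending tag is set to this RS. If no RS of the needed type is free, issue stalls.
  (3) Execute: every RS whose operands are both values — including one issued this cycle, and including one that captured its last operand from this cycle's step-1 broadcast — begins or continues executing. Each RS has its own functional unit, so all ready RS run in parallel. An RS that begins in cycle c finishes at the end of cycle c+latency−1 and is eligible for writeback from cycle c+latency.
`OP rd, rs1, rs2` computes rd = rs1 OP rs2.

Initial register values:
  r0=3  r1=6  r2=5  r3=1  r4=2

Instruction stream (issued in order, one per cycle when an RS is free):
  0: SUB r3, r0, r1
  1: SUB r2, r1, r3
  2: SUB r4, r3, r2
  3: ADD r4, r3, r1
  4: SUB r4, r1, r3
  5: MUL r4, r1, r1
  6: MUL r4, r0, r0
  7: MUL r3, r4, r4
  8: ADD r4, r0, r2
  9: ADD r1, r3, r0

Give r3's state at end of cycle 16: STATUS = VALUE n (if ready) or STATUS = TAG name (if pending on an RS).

  c1: issue SUB r3<-Add1  regs: r0:3,r1:6,r2:5,r3:Add1,r4:2
  c2: issue SUB r2<-Add2  regs: r0:3,r1:6,r2:Add2,r3:Add1,r4:2
  c3: CDB Add1=-3; issue SUB r4<-Add1  regs: r0:3,r1:6,r2:Add2,r3:-3,r4:Add1
  c4: stall  regs: r0:3,r1:6,r2:Add2,r3:-3,r4:Add1
  c5: CDB Add2=9; issue ADD r4<-Add2  regs: r0:3,r1:6,r2:9,r3:-3,r4:Add2
  c6: stall  regs: r0:3,r1:6,r2:9,r3:-3,r4:Add2
  c7: CDB Add1=-12; issue SUB r4<-Add1  regs: r0:3,r1:6,r2:9,r3:-3,r4:Add1
  c8: CDB Add2=3; issue MUL r4<-Mul1  regs: r0:3,r1:6,r2:9,r3:-3,r4:Mul1
  c9: CDB Add1=9; issue MUL r4<-Mul2  regs: r0:3,r1:6,r2:9,r3:-3,r4:Mul2
  c10: stall  regs: r0:3,r1:6,r2:9,r3:-3,r4:Mul2
  c11: stall  regs: r0:3,r1:6,r2:9,r3:-3,r4:Mul2
  c12: CDB Mul1=36; issue MUL r3<-Mul1  regs: r0:3,r1:6,r2:9,r3:Mul1,r4:Mul2
  c13: CDB Mul2=9; issue ADD r4<-Add1  regs: r0:3,r1:6,r2:9,r3:Mul1,r4:Add1
  c14: issue ADD r1<-Add2  regs: r0:3,r1:Add2,r2:9,r3:Mul1,r4:Add1
  c15: CDB Add1=12  regs: r0:3,r1:Add2,r2:9,r3:Mul1,r4:12
  c16: -  regs: r0:3,r1:Add2,r2:9,r3:Mul1,r4:12

STATUS = TAG Mul1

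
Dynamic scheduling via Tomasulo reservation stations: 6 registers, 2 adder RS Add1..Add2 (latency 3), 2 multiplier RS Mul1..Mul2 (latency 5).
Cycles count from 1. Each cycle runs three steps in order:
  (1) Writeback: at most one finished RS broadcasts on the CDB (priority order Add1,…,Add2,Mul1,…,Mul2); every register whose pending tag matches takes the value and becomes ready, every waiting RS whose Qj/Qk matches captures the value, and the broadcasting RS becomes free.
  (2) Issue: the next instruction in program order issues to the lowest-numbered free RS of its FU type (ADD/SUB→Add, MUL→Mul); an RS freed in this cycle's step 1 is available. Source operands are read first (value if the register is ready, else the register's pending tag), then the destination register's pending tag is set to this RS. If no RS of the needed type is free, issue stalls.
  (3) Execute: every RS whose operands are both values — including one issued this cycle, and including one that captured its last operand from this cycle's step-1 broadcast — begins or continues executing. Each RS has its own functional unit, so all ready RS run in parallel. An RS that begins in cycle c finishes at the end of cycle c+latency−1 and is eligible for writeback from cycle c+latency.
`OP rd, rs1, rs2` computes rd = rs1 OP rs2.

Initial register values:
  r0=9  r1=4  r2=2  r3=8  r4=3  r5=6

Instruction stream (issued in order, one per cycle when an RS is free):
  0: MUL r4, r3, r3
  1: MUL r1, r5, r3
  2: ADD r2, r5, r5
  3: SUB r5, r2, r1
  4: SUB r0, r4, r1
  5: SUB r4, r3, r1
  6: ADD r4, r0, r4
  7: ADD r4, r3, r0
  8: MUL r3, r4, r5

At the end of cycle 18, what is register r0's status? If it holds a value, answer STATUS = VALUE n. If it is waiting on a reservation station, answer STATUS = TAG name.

  c1: issue MUL r4<-Mul1  regs: r0:9,r1:4,r2:2,r3:8,r4:Mul1,r5:6
  c2: issue MUL r1<-Mul2  regs: r0:9,r1:Mul2,r2:2,r3:8,r4:Mul1,r5:6
  c3: issue ADD r2<-Add1  regs: r0:9,r1:Mul2,r2:Add1,r3:8,r4:Mul1,r5:6
  c4: issue SUB r5<-Add2  regs: r0:9,r1:Mul2,r2:Add1,r3:8,r4:Mul1,r5:Add2
  c5: stall  regs: r0:9,r1:Mul2,r2:Add1,r3:8,r4:Mul1,r5:Add2
  c6: CDB Add1=12; issue SUB r0<-Add1  regs: r0:Add1,r1:Mul2,r2:12,r3:8,r4:Mul1,r5:Add2
  c7: CDB Mul1=64; stall  regs: r0:Add1,r1:Mul2,r2:12,r3:8,r4:64,r5:Add2
  c8: CDB Mul2=48; stall  regs: r0:Add1,r1:48,r2:12,r3:8,r4:64,r5:Add2
  c9: stall  regs: r0:Add1,r1:48,r2:12,r3:8,r4:64,r5:Add2
  c10: stall  regs: r0:Add1,r1:48,r2:12,r3:8,r4:64,r5:Add2
  c11: CDB Add1=16; issue SUB r4<-Add1  regs: r0:16,r1:48,r2:12,r3:8,r4:Add1,r5:Add2
  c12: CDB Add2=-36; issue ADD r4<-Add2  regs: r0:16,r1:48,r2:12,r3:8,r4:Add2,r5:-36
  c13: stall  regs: r0:16,r1:48,r2:12,r3:8,r4:Add2,r5:-36
  c14: CDB Add1=-40; issue ADD r4<-Add1  regs: r0:16,r1:48,r2:12,r3:8,r4:Add1,r5:-36
  c15: issue MUL r3<-Mul1  regs: r0:16,r1:48,r2:12,r3:Mul1,r4:Add1,r5:-36
  c16: -  regs: r0:16,r1:48,r2:12,r3:Mul1,r4:Add1,r5:-36
  c17: CDB Add1=24  regs: r0:16,r1:48,r2:12,r3:Mul1,r4:24,r5:-36
  c18: CDB Add2=-24  regs: r0:16,r1:48,r2:12,r3:Mul1,r4:24,r5:-36

STATUS = VALUE 16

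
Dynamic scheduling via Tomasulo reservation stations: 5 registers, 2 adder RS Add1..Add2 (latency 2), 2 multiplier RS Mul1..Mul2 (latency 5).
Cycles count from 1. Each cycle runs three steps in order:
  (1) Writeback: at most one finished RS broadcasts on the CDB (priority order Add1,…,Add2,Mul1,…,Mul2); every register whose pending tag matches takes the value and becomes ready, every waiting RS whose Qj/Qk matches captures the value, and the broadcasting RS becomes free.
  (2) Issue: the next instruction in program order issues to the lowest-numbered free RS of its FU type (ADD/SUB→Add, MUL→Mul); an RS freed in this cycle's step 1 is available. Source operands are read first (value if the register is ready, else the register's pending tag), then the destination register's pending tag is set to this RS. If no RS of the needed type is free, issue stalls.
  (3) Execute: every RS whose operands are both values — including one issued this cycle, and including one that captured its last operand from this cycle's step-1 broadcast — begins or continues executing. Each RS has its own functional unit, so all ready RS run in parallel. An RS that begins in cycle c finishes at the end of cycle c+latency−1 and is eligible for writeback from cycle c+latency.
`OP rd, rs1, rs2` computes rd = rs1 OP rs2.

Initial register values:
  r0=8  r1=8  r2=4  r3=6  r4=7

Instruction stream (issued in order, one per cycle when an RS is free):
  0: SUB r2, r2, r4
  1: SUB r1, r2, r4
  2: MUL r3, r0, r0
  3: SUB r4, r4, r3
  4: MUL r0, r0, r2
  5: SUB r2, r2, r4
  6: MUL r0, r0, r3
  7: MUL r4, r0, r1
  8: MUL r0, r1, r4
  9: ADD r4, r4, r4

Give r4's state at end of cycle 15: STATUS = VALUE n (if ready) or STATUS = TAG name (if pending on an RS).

  c1: issue SUB r2<-Add1  regs: r0:8,r1:8,r2:Add1,r3:6,r4:7
  c2: issue SUB r1<-Add2  regs: r0:8,r1:Add2,r2:Add1,r3:6,r4:7
  c3: CDB Add1=-3; issue MUL r3<-Mul1  regs: r0:8,r1:Add2,r2:-3,r3:Mul1,r4:7
  c4: issue SUB r4<-Add1  regs: r0:8,r1:Add2,r2:-3,r3:Mul1,r4:Add1
  c5: CDB Add2=-10; issue MUL r0<-Mul2  regs: r0:Mul2,r1:-10,r2:-3,r3:Mul1,r4:Add1
  c6: issue SUB r2<-Add2  regs: r0:Mul2,r1:-10,r2:Add2,r3:Mul1,r4:Add1
  c7: stall  regs: r0:Mul2,r1:-10,r2:Add2,r3:Mul1,r4:Add1
  c8: CDB Mul1=64; issue MUL r0<-Mul1  regs: r0:Mul1,r1:-10,r2:Add2,r3:64,r4:Add1
  c9: stall  regs: r0:Mul1,r1:-10,r2:Add2,r3:64,r4:Add1
  c10: CDB Add1=-57; stall  regs: r0:Mul1,r1:-10,r2:Add2,r3:64,r4:-57
  c11: CDB Mul2=-24; issue MUL r4<-Mul2  regs: r0:Mul1,r1:-10,r2:Add2,r3:64,r4:Mul2
  c12: CDB Add2=54; stall  regs: r0:Mul1,r1:-10,r2:54,r3:64,r4:Mul2
  c13: stall  regs: r0:Mul1,r1:-10,r2:54,r3:64,r4:Mul2
  c14: stall  regs: r0:Mul1,r1:-10,r2:54,r3:64,r4:Mul2
  c15: stall  regs: r0:Mul1,r1:-10,r2:54,r3:64,r4:Mul2

STATUS = TAG Mul2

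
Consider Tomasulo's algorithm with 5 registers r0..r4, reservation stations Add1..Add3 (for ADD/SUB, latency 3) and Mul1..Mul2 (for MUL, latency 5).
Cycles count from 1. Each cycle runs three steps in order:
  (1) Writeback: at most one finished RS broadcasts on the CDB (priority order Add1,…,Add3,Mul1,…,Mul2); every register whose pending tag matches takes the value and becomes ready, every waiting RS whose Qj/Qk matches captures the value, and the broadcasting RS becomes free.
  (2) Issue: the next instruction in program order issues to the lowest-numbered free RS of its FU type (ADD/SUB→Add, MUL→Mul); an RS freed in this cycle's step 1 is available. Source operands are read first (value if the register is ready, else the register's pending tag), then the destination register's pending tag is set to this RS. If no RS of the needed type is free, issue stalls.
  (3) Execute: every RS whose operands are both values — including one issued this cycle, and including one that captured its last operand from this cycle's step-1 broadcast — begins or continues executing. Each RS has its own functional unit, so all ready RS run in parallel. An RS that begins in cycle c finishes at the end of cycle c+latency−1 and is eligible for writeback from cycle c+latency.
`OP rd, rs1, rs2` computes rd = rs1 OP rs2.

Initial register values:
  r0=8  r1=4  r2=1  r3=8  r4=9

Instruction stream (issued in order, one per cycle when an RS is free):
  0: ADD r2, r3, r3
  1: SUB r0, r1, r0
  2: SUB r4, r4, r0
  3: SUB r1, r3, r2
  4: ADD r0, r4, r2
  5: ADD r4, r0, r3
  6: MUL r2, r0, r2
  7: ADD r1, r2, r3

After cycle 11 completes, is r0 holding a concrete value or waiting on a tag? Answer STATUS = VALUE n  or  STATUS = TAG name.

STATUS = VALUE 29

  c1: issue ADD r2<-Add1  regs: r0:8,r1:4,r2:Add1,r3:8,r4:9
  c2: issue SUB r0<-Add2  regs: r0:Add2,r1:4,r2:Add1,r3:8,r4:9
  c3: issue SUB r4<-Add3  regs: r0:Add2,r1:4,r2:Add1,r3:8,r4:Add3
  c4: CDB Add1=16; issue SUB r1<-Add1  regs: r0:Add2,r1:Add1,r2:16,r3:8,r4:Add3
  c5: CDB Add2=-4; issue ADD r0<-Add2  regs: r0:Add2,r1:Add1,r2:16,r3:8,r4:Add3
  c6: stall  regs: r0:Add2,r1:Add1,r2:16,r3:8,r4:Add3
  c7: CDB Add1=-8; issue ADD r4<-Add1  regs: r0:Add2,r1:-8,r2:16,r3:8,r4:Add1
  c8: CDB Add3=13; issue MUL r2<-Mul1  regs: r0:Add2,r1:-8,r2:Mul1,r3:8,r4:Add1
  c9: issue ADD r1<-Add3  regs: r0:Add2,r1:Add3,r2:Mul1,r3:8,r4:Add1
  c10: -  regs: r0:Add2,r1:Add3,r2:Mul1,r3:8,r4:Add1
  c11: CDB Add2=29  regs: r0:29,r1:Add3,r2:Mul1,r3:8,r4:Add1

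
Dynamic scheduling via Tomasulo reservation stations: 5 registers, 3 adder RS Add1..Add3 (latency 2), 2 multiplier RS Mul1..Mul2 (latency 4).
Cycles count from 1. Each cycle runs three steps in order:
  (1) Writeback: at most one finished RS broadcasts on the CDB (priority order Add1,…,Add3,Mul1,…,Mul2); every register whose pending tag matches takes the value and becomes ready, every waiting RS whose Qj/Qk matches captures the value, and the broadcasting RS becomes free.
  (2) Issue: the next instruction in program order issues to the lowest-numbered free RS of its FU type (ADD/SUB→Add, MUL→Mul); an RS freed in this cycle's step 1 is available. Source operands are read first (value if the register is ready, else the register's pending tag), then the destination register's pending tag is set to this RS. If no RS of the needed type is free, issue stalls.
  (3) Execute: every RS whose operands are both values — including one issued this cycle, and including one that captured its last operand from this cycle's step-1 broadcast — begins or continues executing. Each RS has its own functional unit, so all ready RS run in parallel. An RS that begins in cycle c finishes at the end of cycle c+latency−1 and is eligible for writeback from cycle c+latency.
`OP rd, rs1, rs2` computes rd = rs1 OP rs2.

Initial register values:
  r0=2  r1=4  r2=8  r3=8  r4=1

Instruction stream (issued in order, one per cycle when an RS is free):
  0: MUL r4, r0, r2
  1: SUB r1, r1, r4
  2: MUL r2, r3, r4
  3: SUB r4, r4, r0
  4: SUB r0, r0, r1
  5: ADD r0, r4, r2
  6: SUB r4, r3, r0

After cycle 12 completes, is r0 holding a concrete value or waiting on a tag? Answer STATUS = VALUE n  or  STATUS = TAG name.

c1: issue MUL r4<-Mul1 | r0:2,r1:4,r2:8,r3:8,r4:Mul1
c2: issue SUB r1<-Add1 | r0:2,r1:Add1,r2:8,r3:8,r4:Mul1
c3: issue MUL r2<-Mul2 | r0:2,r1:Add1,r2:Mul2,r3:8,r4:Mul1
c4: issue SUB r4<-Add2 | r0:2,r1:Add1,r2:Mul2,r3:8,r4:Add2
c5: CDB Mul1=16; issue SUB r0<-Add3 | r0:Add3,r1:Add1,r2:Mul2,r3:8,r4:Add2
c6: stall | r0:Add3,r1:Add1,r2:Mul2,r3:8,r4:Add2
c7: CDB Add1=-12; issue ADD r0<-Add1 | r0:Add1,r1:-12,r2:Mul2,r3:8,r4:Add2
c8: CDB Add2=14; issue SUB r4<-Add2 | r0:Add1,r1:-12,r2:Mul2,r3:8,r4:Add2
c9: CDB Add3=14 | r0:Add1,r1:-12,r2:Mul2,r3:8,r4:Add2
c10: CDB Mul2=128 | r0:Add1,r1:-12,r2:128,r3:8,r4:Add2
c11: - | r0:Add1,r1:-12,r2:128,r3:8,r4:Add2
c12: CDB Add1=142 | r0:142,r1:-12,r2:128,r3:8,r4:Add2

STATUS = VALUE 142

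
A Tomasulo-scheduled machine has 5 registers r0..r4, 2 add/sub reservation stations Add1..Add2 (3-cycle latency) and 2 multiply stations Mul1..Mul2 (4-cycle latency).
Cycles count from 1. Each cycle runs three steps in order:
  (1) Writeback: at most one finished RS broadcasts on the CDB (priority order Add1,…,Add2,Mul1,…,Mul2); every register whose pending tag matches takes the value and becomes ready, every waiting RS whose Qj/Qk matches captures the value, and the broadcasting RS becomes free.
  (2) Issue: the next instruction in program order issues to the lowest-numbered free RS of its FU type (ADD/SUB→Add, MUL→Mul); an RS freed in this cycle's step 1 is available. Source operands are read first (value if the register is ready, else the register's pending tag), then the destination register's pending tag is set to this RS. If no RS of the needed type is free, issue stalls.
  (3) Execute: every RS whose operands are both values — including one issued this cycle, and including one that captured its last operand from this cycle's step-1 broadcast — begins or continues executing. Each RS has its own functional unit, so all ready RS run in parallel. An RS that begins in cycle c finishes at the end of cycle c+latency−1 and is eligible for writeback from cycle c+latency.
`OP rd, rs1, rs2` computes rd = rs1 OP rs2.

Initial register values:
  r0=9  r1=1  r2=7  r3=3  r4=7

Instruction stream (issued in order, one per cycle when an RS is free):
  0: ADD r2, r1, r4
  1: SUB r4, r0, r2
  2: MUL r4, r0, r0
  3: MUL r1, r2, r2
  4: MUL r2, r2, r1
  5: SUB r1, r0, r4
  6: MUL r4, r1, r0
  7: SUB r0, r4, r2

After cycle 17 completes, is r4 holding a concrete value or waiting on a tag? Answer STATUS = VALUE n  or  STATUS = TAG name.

STATUS = VALUE -648

  c1: issue ADD r2<-Add1  regs: r0:9,r1:1,r2:Add1,r3:3,r4:7
  c2: issue SUB r4<-Add2  regs: r0:9,r1:1,r2:Add1,r3:3,r4:Add2
  c3: issue MUL r4<-Mul1  regs: r0:9,r1:1,r2:Add1,r3:3,r4:Mul1
  c4: CDB Add1=8; issue MUL r1<-Mul2  regs: r0:9,r1:Mul2,r2:8,r3:3,r4:Mul1
  c5: stall  regs: r0:9,r1:Mul2,r2:8,r3:3,r4:Mul1
  c6: stall  regs: r0:9,r1:Mul2,r2:8,r3:3,r4:Mul1
  c7: CDB Add2=1; stall  regs: r0:9,r1:Mul2,r2:8,r3:3,r4:Mul1
  c8: CDB Mul1=81; issue MUL r2<-Mul1  regs: r0:9,r1:Mul2,r2:Mul1,r3:3,r4:81
  c9: CDB Mul2=64; issue SUB r1<-Add1  regs: r0:9,r1:Add1,r2:Mul1,r3:3,r4:81
  c10: issue MUL r4<-Mul2  regs: r0:9,r1:Add1,r2:Mul1,r3:3,r4:Mul2
  c11: issue SUB r0<-Add2  regs: r0:Add2,r1:Add1,r2:Mul1,r3:3,r4:Mul2
  c12: CDB Add1=-72  regs: r0:Add2,r1:-72,r2:Mul1,r3:3,r4:Mul2
  c13: CDB Mul1=512  regs: r0:Add2,r1:-72,r2:512,r3:3,r4:Mul2
  c14: -  regs: r0:Add2,r1:-72,r2:512,r3:3,r4:Mul2
  c15: -  regs: r0:Add2,r1:-72,r2:512,r3:3,r4:Mul2
  c16: CDB Mul2=-648  regs: r0:Add2,r1:-72,r2:512,r3:3,r4:-648
  c17: -  regs: r0:Add2,r1:-72,r2:512,r3:3,r4:-648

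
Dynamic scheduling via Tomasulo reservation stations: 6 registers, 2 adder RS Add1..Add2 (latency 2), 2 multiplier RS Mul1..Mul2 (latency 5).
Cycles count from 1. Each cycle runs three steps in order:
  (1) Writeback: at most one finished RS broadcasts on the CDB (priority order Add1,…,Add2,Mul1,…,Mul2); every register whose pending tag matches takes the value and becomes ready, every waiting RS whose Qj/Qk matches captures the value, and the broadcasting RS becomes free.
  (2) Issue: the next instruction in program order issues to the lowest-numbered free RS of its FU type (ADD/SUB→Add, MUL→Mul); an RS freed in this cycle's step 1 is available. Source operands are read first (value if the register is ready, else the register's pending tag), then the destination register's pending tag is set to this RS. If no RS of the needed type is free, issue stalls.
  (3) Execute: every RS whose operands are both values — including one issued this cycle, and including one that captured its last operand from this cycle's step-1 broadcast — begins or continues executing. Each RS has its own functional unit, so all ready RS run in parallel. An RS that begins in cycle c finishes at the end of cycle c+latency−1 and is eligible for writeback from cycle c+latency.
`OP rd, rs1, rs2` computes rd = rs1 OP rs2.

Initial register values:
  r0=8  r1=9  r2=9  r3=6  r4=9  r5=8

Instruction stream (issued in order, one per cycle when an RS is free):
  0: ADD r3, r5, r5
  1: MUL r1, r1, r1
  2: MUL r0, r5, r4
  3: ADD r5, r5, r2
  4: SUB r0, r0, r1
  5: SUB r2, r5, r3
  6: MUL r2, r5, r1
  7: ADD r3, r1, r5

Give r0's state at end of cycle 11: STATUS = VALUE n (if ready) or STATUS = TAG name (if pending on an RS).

STATUS = VALUE -9

  c1: issue ADD r3<-Add1  regs: r0:8,r1:9,r2:9,r3:Add1,r4:9,r5:8
  c2: issue MUL r1<-Mul1  regs: r0:8,r1:Mul1,r2:9,r3:Add1,r4:9,r5:8
  c3: CDB Add1=16; issue MUL r0<-Mul2  regs: r0:Mul2,r1:Mul1,r2:9,r3:16,r4:9,r5:8
  c4: issue ADD r5<-Add1  regs: r0:Mul2,r1:Mul1,r2:9,r3:16,r4:9,r5:Add1
  c5: issue SUB r0<-Add2  regs: r0:Add2,r1:Mul1,r2:9,r3:16,r4:9,r5:Add1
  c6: CDB Add1=17; issue SUB r2<-Add1  regs: r0:Add2,r1:Mul1,r2:Add1,r3:16,r4:9,r5:17
  c7: CDB Mul1=81; issue MUL r2<-Mul1  regs: r0:Add2,r1:81,r2:Mul1,r3:16,r4:9,r5:17
  c8: CDB Add1=1; issue ADD r3<-Add1  regs: r0:Add2,r1:81,r2:Mul1,r3:Add1,r4:9,r5:17
  c9: CDB Mul2=72  regs: r0:Add2,r1:81,r2:Mul1,r3:Add1,r4:9,r5:17
  c10: CDB Add1=98  regs: r0:Add2,r1:81,r2:Mul1,r3:98,r4:9,r5:17
  c11: CDB Add2=-9  regs: r0:-9,r1:81,r2:Mul1,r3:98,r4:9,r5:17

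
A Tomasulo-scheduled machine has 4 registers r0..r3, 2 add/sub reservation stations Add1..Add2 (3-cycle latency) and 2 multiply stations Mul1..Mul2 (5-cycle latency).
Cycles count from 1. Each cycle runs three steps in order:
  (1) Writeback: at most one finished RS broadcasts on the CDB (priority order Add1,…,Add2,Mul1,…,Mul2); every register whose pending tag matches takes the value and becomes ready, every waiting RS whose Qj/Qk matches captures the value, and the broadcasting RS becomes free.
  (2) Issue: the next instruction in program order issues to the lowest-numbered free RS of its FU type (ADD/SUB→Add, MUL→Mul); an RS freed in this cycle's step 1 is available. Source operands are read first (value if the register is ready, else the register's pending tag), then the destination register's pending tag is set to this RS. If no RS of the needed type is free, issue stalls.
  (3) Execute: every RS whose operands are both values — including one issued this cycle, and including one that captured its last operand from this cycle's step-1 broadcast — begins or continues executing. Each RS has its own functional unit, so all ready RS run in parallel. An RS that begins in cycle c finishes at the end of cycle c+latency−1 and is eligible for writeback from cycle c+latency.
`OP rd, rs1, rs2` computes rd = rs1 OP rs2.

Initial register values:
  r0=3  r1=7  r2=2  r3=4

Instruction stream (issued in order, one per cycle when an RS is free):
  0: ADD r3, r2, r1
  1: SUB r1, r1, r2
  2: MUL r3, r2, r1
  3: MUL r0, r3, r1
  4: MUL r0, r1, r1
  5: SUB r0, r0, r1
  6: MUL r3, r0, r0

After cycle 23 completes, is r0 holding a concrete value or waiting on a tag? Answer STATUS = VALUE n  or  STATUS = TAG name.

STATUS = VALUE 20

cycle 1: issue ADD r3<-Add1 // r0:3,r1:7,r2:2,r3:Add1
cycle 2: issue SUB r1<-Add2 // r0:3,r1:Add2,r2:2,r3:Add1
cycle 3: issue MUL r3<-Mul1 // r0:3,r1:Add2,r2:2,r3:Mul1
cycle 4: CDB Add1=9; issue MUL r0<-Mul2 // r0:Mul2,r1:Add2,r2:2,r3:Mul1
cycle 5: CDB Add2=5; stall // r0:Mul2,r1:5,r2:2,r3:Mul1
cycle 6: stall // r0:Mul2,r1:5,r2:2,r3:Mul1
cycle 7: stall // r0:Mul2,r1:5,r2:2,r3:Mul1
cycle 8: stall // r0:Mul2,r1:5,r2:2,r3:Mul1
cycle 9: stall // r0:Mul2,r1:5,r2:2,r3:Mul1
cycle 10: CDB Mul1=10; issue MUL r0<-Mul1 // r0:Mul1,r1:5,r2:2,r3:10
cycle 11: issue SUB r0<-Add1 // r0:Add1,r1:5,r2:2,r3:10
cycle 12: stall // r0:Add1,r1:5,r2:2,r3:10
cycle 13: stall // r0:Add1,r1:5,r2:2,r3:10
cycle 14: stall // r0:Add1,r1:5,r2:2,r3:10
cycle 15: CDB Mul1=25; issue MUL r3<-Mul1 // r0:Add1,r1:5,r2:2,r3:Mul1
cycle 16: CDB Mul2=50 // r0:Add1,r1:5,r2:2,r3:Mul1
cycle 17: - // r0:Add1,r1:5,r2:2,r3:Mul1
cycle 18: CDB Add1=20 // r0:20,r1:5,r2:2,r3:Mul1
cycle 19: - // r0:20,r1:5,r2:2,r3:Mul1
cycle 20: - // r0:20,r1:5,r2:2,r3:Mul1
cycle 21: - // r0:20,r1:5,r2:2,r3:Mul1
cycle 22: - // r0:20,r1:5,r2:2,r3:Mul1
cycle 23: CDB Mul1=400 // r0:20,r1:5,r2:2,r3:400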